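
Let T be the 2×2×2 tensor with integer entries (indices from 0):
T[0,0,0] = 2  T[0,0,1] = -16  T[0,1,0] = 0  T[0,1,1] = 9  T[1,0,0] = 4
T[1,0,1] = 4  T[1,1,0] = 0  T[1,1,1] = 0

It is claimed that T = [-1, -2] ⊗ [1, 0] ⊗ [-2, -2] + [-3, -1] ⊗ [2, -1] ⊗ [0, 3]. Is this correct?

No

Reconstruct entry (1,0,1) from the claimed factors: Σₗ aₗ[1]bₗ[0]cₗ[1] = (-2)·(1)·(-2) + (-1)·(2)·(3) = -2, but T[1,0,1] = 4. The claim is false.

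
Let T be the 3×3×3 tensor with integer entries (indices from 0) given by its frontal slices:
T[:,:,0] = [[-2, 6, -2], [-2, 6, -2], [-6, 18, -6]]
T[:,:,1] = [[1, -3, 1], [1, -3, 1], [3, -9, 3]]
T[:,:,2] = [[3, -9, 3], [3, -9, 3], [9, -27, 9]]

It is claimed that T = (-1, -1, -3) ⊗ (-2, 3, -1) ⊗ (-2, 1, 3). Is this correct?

No

Reconstruct entry (0,0,0) from the claimed factors: Σₗ aₗ[0]bₗ[0]cₗ[0] = (-1)·(-2)·(-2) = -4, but T[0,0,0] = -2. The claim is false.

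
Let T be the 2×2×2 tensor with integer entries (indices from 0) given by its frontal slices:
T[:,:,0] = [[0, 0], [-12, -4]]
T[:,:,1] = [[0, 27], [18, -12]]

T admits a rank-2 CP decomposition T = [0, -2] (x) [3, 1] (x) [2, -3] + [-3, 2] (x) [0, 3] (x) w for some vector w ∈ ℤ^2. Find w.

Subtract the known terms from T to get the rank-1 residual R = [-3, 2] (x) [0, 3] (x) w, so R[i,j,k] = a[i]·b[j]·w[k]. Pick indices with nonzero a[0]·b[1] = (-3)·(3) = -9. Only the fibre through (0,1,·) is needed: R[0,1,:] = T[0,1,:] − Σₗ aₗ[0]bₗ[1]cₗ = [0, 27] − (0)·(1)·[2, -3] = [0, 27]. Then w[k] = R[0,1,k] / -9 for each k, giving w = [0, 27] / -9 = [0, -3].

w = [0, -3]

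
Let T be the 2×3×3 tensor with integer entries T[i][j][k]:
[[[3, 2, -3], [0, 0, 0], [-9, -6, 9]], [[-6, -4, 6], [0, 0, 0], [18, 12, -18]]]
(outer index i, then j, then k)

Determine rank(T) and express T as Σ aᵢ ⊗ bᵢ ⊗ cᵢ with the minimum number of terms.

Lower bound: T ≠ 0 (e.g. T[0,0,0] = 3), so rank(T) ≥ 1.
Upper bound: if T = a ⊗ b ⊗ c then every fibre of T is a multiple of the corresponding factor, so read the factors off the fibres through the nonzero entry T[0,0,0] = 3.
The mode-1 fibre T[:,0,0] = [3, -6] gives a = [1, -2] (primitive direction); the mode-2 fibre T[0,:,0] = [3, 0, -9] gives b = [1, 0, -3]; then c[k] = T[0,0,k] / (a[0]·b[0]) = [3, 2, -3] / 1 = [3, 2, -3].
Expanding [1, -2] ⊗ [1, 0, -3] ⊗ [3, 2, -3] reproduces all 18 entries of T, so T = [1, -2] ⊗ [1, 0, -3] ⊗ [3, 2, -3] and rank(T) ≤ 1.
These bounds meet, so rank(T) = 1.
Check entry T[1,2,2] = -18: (-2)·(-3)·(-3) = -18.

rank(T) = 1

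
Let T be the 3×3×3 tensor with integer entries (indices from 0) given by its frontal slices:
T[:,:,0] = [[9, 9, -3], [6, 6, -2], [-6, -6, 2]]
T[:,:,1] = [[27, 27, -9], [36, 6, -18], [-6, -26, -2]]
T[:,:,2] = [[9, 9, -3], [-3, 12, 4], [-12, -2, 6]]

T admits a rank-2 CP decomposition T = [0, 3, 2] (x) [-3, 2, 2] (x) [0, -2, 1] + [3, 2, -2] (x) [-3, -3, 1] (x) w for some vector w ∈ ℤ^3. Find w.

w = [-1, -3, -1]

Subtract the known terms from T to get the rank-1 residual R = [3, 2, -2] (x) [-3, -3, 1] (x) w, so R[i,j,k] = a[i]·b[j]·w[k]. Pick indices with nonzero a[0]·b[0] = (3)·(-3) = -9. Only the fibre through (0,0,·) is needed: R[0,0,:] = T[0,0,:] − Σₗ aₗ[0]bₗ[0]cₗ = [9, 27, 9] − (0)·(-3)·[0, -2, 1] = [9, 27, 9]. Then w[k] = R[0,0,k] / -9 for each k, giving w = [9, 27, 9] / -9 = [-1, -3, -1].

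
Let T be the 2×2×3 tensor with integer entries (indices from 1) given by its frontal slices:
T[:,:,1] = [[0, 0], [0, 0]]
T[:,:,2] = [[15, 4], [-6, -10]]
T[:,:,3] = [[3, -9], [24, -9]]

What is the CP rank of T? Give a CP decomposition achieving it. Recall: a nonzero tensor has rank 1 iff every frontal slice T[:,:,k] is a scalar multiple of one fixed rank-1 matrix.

Lower bound: the mode-3 unfolding of T (rows indexed by k, columns by (i,j) = (1,1), (1,2), (2,1), (2,2)) is [[0, 0, 0, 0], [15, 4, -6, -10], [3, -9, 24, -9]].
There the 2×2 minor on rows k ∈ {2, 3}, columns (i,j) ∈ {(1,1), (1,2)} is det [[15, 4], [3, -9]] = -147 ≠ 0, so this unfolding has rank ≥ 2; CP rank is at least every unfolding rank, so rank(T) ≥ 2. (Unfolding ranks only ever bound the CP rank from below — rank(T) can be strictly larger than all of them — so the matching upper bound has to come from an explicit 2-term decomposition.)
Upper bound — finding two terms. Write S_k = T[:,:,k] for the frontal slices: S₁ = [[0, 0], [0, 0]], S₂ = [[15, 4], [-6, -10]], S₃ = [[3, -9], [24, -9]].
If T = a₁ ⊗ b₁ ⊗ c₁ + a₂ ⊗ b₂ ⊗ c₂ then each S_k = c₁[k]·a₁b₁ᵀ + c₂[k]·a₂b₂ᵀ. S₂ and S₃ are linearly independent, so a₁b₁ᵀ and a₂b₂ᵀ must span the same plane of matrices: they are the rank-1 matrices of the form x·S₂ + y·S₃.
det(x·S₂ + y·S₃) is −126·x² − 315·xy + 189·y² = (-63)·(x + 3·y)(2·x − y), vanishing at (x:y) = (3:-1) and (1:2).
M₁ = 3·S₂ − S₃ = [[42, 21], [-42, -21]] = 21·(1, -1)(2, 1)ᵀ and M₂ = S₂ + 2·S₃ = [[21, -14], [42, -28]] = 7·(1, 2)(3, -2)ᵀ, so take a₁ = (1, -1), b₁ = (2, 1), a₂ = (1, 2), b₂ = (3, -2).
Each slice is an integer combination of E₁ = a₁b₁ᵀ and E₂ = a₂b₂ᵀ: S₁ = 0, S₂ = 6·E₁ + E₂, S₃ = −3·E₁ + 3·E₂; reading off coefficients, c₁ = (0, 6, -3) and c₂ = (0, 1, 3).
Hence T = (1, -1) ⊗ (2, 1) ⊗ (0, 6, -3) + (1, 2) ⊗ (3, -2) ⊗ (0, 1, 3), so rank(T) ≤ 2.
These bounds meet, so rank(T) = 2.

rank(T) = 2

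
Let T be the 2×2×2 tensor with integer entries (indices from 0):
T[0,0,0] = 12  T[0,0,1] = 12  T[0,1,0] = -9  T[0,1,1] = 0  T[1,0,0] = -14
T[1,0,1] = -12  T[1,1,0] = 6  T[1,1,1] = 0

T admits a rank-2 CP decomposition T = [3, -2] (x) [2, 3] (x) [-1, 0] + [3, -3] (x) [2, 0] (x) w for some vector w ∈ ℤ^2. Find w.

Subtract the known terms from T to get the rank-1 residual R = [3, -3] (x) [2, 0] (x) w, so R[i,j,k] = a[i]·b[j]·w[k]. Pick indices with nonzero a[0]·b[0] = (3)·(2) = 6. Only the fibre through (0,0,·) is needed: R[0,0,:] = T[0,0,:] − Σₗ aₗ[0]bₗ[0]cₗ = [12, 12] − (3)·(2)·[-1, 0] = [18, 12]. Then w[k] = R[0,0,k] / 6 for each k, giving w = [18, 12] / 6 = [3, 2].

w = [3, 2]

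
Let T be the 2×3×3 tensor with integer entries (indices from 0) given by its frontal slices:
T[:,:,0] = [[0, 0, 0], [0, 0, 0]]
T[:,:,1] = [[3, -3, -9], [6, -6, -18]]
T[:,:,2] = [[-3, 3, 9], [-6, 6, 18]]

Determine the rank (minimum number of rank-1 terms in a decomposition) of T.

1

Lower bound: T ≠ 0 (e.g. T[0,0,1] = 3), so rank(T) ≥ 1.
Upper bound: the mode-1 fibre T[:,0,1] = [3, 6] gives a = (1, 2) (primitive direction); the mode-2 fibre T[0,:,1] = [3, -3, -9] gives b = (1, -1, -3); then c[k] = T[0,0,k] / (a[0]·b[0]) = [0, 3, -3] / 1 = (0, 3, -3).
Expanding (1, 2) ⊗ (1, -1, -3) ⊗ (0, 3, -3) reproduces all 18 entries of T, so T = (1, 2) ⊗ (1, -1, -3) ⊗ (0, 3, -3) and rank(T) ≤ 1.
These bounds meet, so rank(T) = 1.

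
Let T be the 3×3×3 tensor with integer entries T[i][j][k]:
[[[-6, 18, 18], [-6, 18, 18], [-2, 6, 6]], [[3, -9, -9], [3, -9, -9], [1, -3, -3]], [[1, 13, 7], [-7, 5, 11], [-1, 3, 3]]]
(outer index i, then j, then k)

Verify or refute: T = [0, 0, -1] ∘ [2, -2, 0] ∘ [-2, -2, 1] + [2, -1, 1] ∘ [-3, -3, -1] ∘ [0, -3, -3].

No

Reconstruct entry (0,0,0) from the claimed factors: Σₗ aₗ[0]bₗ[0]cₗ[0] = (0)·(2)·(-2) + (2)·(-3)·(0) = 0, but T[0,0,0] = -6. The claim is false.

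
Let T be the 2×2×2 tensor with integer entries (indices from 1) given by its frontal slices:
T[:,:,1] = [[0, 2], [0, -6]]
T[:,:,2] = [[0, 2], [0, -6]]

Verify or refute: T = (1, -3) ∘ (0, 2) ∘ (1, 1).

Reconstruct entrywise from the claimed factors. For example, T[2,1,2] = 0 and Σₗ aₗ[2]bₗ[1]cₗ[2] = (-3)·(0)·(1) = 0; checking all 8 entries, every one matches. The claim holds.

Yes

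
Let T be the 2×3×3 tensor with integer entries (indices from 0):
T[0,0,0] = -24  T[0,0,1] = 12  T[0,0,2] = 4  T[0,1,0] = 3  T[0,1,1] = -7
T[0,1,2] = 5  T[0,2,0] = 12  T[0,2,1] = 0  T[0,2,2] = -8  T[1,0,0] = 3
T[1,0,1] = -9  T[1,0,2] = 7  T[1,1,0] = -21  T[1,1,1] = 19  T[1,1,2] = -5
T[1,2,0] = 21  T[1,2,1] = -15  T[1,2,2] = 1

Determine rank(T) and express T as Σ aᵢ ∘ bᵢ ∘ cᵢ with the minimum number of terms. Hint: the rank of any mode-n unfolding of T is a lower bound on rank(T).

Lower bound: the mode-2 unfolding of T (rows indexed by j, columns by (i,k) = (0,0), (0,1), (0,2), (1,0), (1,1), (1,2)) is [[-24, 12, 4, 3, -9, 7], [3, -7, 5, -21, 19, -5], [12, 0, -8, 21, -15, 1]].
There the 2×2 minor on rows j ∈ {0, 1}, columns (i,k) ∈ {(0,0), (0,1)} is det [[-24, 12], [3, -7]] = 132 ≠ 0, so this unfolding has rank ≥ 2; CP rank is at least every unfolding rank, so rank(T) ≥ 2. (Unfolding ranks only ever bound the CP rank from below — rank(T) can be strictly larger than all of them — so the matching upper bound has to come from an explicit 2-term decomposition.)
Upper bound — finding two terms. Write S_k = T[:,:,k] for the frontal slices: S₀ = [[-24, 3, 12], [3, -21, 21]], S₁ = [[12, -7, 0], [-9, 19, -15]], S₂ = [[4, 5, -8], [7, -5, 1]].
If T = a₁ ∘ b₁ ∘ c₁ + a₂ ∘ b₂ ∘ c₂ then each S_k = c₁[k]·a₁b₁ᵀ + c₂[k]·a₂b₂ᵀ. S₀ and S₁ are linearly independent, so a₁b₁ᵀ and a₂b₂ᵀ must span the same plane of matrices: they are the rank-1 matrices of the form x·S₀ + y·S₁.
The 2×2 minor of x·S₀ + y·S₁ on rows {0,1}, columns {0,1} is 495·x² − 660·xy + 165·y² = 165·(3·x − y)(x − y), vanishing at (x:y) = (1:3) and (1:1).
M₁ = S₀ + 3·S₁ = [[12, -18, 12], [-24, 36, -24]] = 6·[1, -2][2, -3, 2]ᵀ and M₂ = S₀ + S₁ = [[-12, -4, 12], [-6, -2, 6]] = (-2)·[2, 1][3, 1, -3]ᵀ, so take a₁ = [1, -2], b₁ = [2, -3, 2], a₂ = [2, 1], b₂ = [3, 1, -3].
Each slice is an integer combination of E₁ = a₁b₁ᵀ and E₂ = a₂b₂ᵀ: S₀ = −3·E₁ − 3·E₂, S₁ = 3·E₁ + E₂, S₂ = −E₁ + E₂; reading off coefficients, c₁ = [-3, 3, -1] and c₂ = [-3, 1, 1].
Hence T = [1, -2] ∘ [2, -3, 2] ∘ [-3, 3, -1] + [2, 1] ∘ [3, 1, -3] ∘ [-3, 1, 1], so rank(T) ≤ 2.
These bounds meet, so rank(T) = 2.

rank(T) = 2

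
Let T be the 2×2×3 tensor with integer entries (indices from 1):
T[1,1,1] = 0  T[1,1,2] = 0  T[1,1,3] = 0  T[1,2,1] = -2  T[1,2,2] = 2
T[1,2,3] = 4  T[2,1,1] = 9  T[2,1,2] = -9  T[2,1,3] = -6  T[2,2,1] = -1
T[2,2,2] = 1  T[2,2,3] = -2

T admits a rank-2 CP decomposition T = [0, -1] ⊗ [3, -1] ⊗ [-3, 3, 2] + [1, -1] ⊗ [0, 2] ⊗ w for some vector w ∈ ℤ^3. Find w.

w = [-1, 1, 2]

Subtract the known terms from T to get the rank-1 residual R = [1, -1] ⊗ [0, 2] ⊗ w, so R[i,j,k] = a[i]·b[j]·w[k]. Pick indices with nonzero a[1]·b[2] = (1)·(2) = 2. Only the fibre through (1,2,·) is needed: R[1,2,:] = T[1,2,:] − Σₗ aₗ[1]bₗ[2]cₗ = [-2, 2, 4] − (0)·(-1)·[-3, 3, 2] = [-2, 2, 4]. Then w[k] = R[1,2,k] / 2 for each k, giving w = [-2, 2, 4] / 2 = [-1, 1, 2].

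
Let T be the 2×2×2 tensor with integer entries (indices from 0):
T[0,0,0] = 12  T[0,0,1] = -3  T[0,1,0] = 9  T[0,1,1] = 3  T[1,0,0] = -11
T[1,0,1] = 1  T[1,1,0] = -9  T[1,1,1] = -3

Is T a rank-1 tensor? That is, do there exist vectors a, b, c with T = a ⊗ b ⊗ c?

No

The mode-3 unfolding of T (rows indexed by k, columns by (i,j) = (0,0), (0,1), (1,0), (1,1)) is [[12, 9, -11, -9], [-3, 3, 1, -3]].
There the 2×2 minor on rows k ∈ {0, 1}, columns (i,j) ∈ {(0,0), (0,1)} is det [[12, 9], [-3, 3]] = 63 ≠ 0, so this unfolding has rank ≥ 2; CP rank is at least every unfolding rank, so rank(T) ≥ 2.
In particular rank(T) ≥ 2 > 1, so T is not rank-1.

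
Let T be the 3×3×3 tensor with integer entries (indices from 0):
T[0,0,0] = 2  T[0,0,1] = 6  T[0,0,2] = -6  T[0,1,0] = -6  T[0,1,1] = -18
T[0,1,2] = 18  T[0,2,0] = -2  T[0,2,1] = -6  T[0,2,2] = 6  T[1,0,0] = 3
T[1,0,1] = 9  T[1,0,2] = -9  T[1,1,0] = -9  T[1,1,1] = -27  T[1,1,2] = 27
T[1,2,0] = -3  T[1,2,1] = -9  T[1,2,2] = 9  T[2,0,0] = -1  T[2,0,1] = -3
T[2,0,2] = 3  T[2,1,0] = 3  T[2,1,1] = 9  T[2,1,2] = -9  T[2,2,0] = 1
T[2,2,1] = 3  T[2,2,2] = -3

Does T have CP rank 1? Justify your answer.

If T = a ⊗ b ⊗ c then every fibre of T is a multiple of the corresponding factor, so read the factors off the fibres through the nonzero entry T[0,0,0] = 2.
The mode-1 fibre T[:,0,0] = [2, 3, -1] gives a = [2, 3, -1] (primitive direction); the mode-2 fibre T[0,:,0] = [2, -6, -2] gives b = [1, -3, -1]; then c[k] = T[0,0,k] / (a[0]·b[0]) = [2, 6, -6] / 2 = [1, 3, -3].
Expanding [2, 3, -1] ⊗ [1, -3, -1] ⊗ [1, 3, -3] reproduces all 27 entries of T, so T = [2, 3, -1] ⊗ [1, -3, -1] ⊗ [1, 3, -3] and rank(T) ≤ 1.
Equivalently every frontal slice T[:,:,k] is c[k] times the rank-1 matrix [2, 3, -1] ⊗ [1, -3, -1]. So T has rank 1 (it is nonzero).

Yes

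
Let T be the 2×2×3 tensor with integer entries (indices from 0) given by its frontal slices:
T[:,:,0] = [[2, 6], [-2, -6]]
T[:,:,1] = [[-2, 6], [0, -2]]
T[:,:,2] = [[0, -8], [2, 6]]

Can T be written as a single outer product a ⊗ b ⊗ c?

The mode-3 unfolding of T (rows indexed by k, columns by (i,j) = (0,0), (0,1), (1,0), (1,1)) is [[2, 6, -2, -6], [-2, 6, 0, -2], [0, -8, 2, 6]].
There the 3×3 minor on rows k ∈ {0, 1, 2}, columns (i,j) ∈ {(0,0), (0,1), (1,0)} is det [[2, 6, -2], [-2, 6, 0], [0, -8, 2]] = 16 ≠ 0, so this unfolding has rank ≥ 3; CP rank is at least every unfolding rank, so rank(T) ≥ 3.
In particular rank(T) ≥ 3 > 1, so T is not rank-1.

No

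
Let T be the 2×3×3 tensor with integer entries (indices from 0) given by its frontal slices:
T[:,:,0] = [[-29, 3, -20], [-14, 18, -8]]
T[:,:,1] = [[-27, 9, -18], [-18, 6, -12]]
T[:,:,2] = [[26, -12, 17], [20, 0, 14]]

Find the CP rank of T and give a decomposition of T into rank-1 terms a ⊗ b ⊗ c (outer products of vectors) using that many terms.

Lower bound: in the mode-2 unfolding of T (rows indexed by j, columns by (i,k)) the 2×2 minor on rows j ∈ {0, 1}, columns (i,k) ∈ {(0,0), (0,1)} is det [[-29, -27], [3, 9]] = -180 ≠ 0, so that unfolding has rank ≥ 2 and hence rank(T) ≥ 2 (CP rank is at least every unfolding rank, though it can be larger).
Upper bound: with S_k = T[:,:,k], the two rank-1 terms a₁b₁ᵀ, a₂b₂ᵀ are the rank-1 members of the pencil x·S₀ + y·S₁.
The 2×2 minor of x·S₀ + y·S₁ on rows {0,1}, columns {0,1} is −480·x² − 480·xy = (-480)·(x + y)(x), vanishing at (x:y) = (1:-1) and (0:1).
M₁ = S₀ − S₁ = [[-2, -6, -2], [4, 12, 4]] = (-2)·(1, -2)(1, 3, 1)ᵀ and M₂ = S₁ = [[-27, 9, -18], [-18, 6, -12]] = (-3)·(3, 2)(3, -1, 2)ᵀ, so take a₁ = (1, -2), b₁ = (1, 3, 1), a₂ = (3, 2), b₂ = (3, -1, 2).
Each slice is an integer combination of E₁ = a₁b₁ᵀ and E₂ = a₂b₂ᵀ: S₀ = −2·E₁ − 3·E₂, S₁ = −3·E₂, S₂ = −E₁ + 3·E₂; reading off coefficients, c₁ = (-2, 0, -1) and c₂ = (-3, -3, 3).
Hence T = (1, -2) ⊗ (1, 3, 1) ⊗ (-2, 0, -1) + (3, 2) ⊗ (3, -1, 2) ⊗ (-3, -3, 3), so rank(T) ≤ 2.
These bounds meet, so rank(T) = 2.

rank(T) = 2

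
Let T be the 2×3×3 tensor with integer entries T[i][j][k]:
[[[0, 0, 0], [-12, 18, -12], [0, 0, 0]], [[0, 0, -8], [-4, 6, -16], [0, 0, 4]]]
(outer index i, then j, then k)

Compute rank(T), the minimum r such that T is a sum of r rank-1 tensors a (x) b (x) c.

2

Lower bound: the mode-1 unfolding of T (rows indexed by i, columns by (j,k) = (0,0), (0,1), (0,2), (1,0), (1,1), (1,2), (2,0), (2,1), (2,2)) is [[0, 0, 0, -12, 18, -12, 0, 0, 0], [0, 0, -8, -4, 6, -16, 0, 0, 4]].
There the 2×2 minor on rows i ∈ {0, 1}, columns (j,k) ∈ {(0,2), (1,0)} is det [[0, -12], [-8, -4]] = -96 ≠ 0, so this unfolding has rank ≥ 2; CP rank is at least every unfolding rank, so rank(T) ≥ 2. (Unfolding ranks only ever bound the CP rank from below — rank(T) can be strictly larger than all of them — so the matching upper bound has to come from an explicit 2-term decomposition.)
Upper bound — finding two terms. Write S_k = T[:,:,k] for the frontal slices: S₀ = [[0, -12, 0], [0, -4, 0]], S₁ = [[0, 18, 0], [0, 6, 0]], S₂ = [[0, -12, 0], [-8, -16, 4]].
If T = a₁ (x) b₁ (x) c₁ + a₂ (x) b₂ (x) c₂ then each S_k = c₁[k]·a₁b₁ᵀ + c₂[k]·a₂b₂ᵀ. S₀ and S₂ are linearly independent, so a₁b₁ᵀ and a₂b₂ᵀ must span the same plane of matrices: they are the rank-1 matrices of the form x·S₀ + y·S₂.
The 2×2 minor of x·S₀ + y·S₂ on rows {0,1}, columns {0,1} is −96·xy − 96·y² = (-96)·(y)(x + y), vanishing at (x:y) = (1:0) and (1:-1).
M₁ = S₀ = [[0, -12, 0], [0, -4, 0]] = (-4)·(3, 1)(0, 1, 0)ᵀ and M₂ = S₀ − S₂ = [[0, 0, 0], [8, 12, -4]] = 4·(0, 1)(2, 3, -1)ᵀ, so take a₁ = (3, 1), b₁ = (0, 1, 0), a₂ = (0, 1), b₂ = (2, 3, -1).
Each slice is an integer combination of E₁ = a₁b₁ᵀ and E₂ = a₂b₂ᵀ: S₀ = −4·E₁, S₁ = 6·E₁, S₂ = −4·E₁ − 4·E₂; reading off coefficients, c₁ = (-4, 6, -4) and c₂ = (0, 0, -4).
Hence T = (3, 1) (x) (0, 1, 0) (x) (-4, 6, -4) + (0, 1) (x) (2, 3, -1) (x) (0, 0, -4), so rank(T) ≤ 2.
These bounds meet, so rank(T) = 2.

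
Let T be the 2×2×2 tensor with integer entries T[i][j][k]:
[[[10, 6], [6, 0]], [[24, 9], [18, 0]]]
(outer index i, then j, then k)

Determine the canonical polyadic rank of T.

2

Lower bound: in the mode-3 unfolding of T (rows indexed by k, columns by (i,j)) the 2×2 minor on rows k ∈ {0, 1}, columns (i,j) ∈ {(0,0), (0,1)} is det [[10, 6], [6, 0]] = -36 ≠ 0, so that unfolding has rank ≥ 2 and hence rank(T) ≥ 2 (CP rank is at least every unfolding rank, though it can be larger).
Upper bound: with S_k = T[:,:,k], the two rank-1 terms a₁b₁ᵀ, a₂b₂ᵀ are the rank-1 members of the pencil x·S₀ + y·S₁.
det(x·S₀ + y·S₁) is 36·x² + 54·xy = 18·(2·x + 3·y)(x), vanishing at (x:y) = (3:-2) and (0:1).
M₁ = 3·S₀ − 2·S₁ = [[18, 18], [54, 54]] = 18·[1, 3][1, 1]ᵀ and M₂ = S₁ = [[6, 0], [9, 0]] = 3·[2, 3][1, 0]ᵀ, so take a₁ = [1, 3], b₁ = [1, 1], a₂ = [2, 3], b₂ = [1, 0].
Each slice is an integer combination of E₁ = a₁b₁ᵀ and E₂ = a₂b₂ᵀ: S₀ = 6·E₁ + 2·E₂, S₁ = 3·E₂; reading off coefficients, c₁ = [6, 0] and c₂ = [2, 3].
Hence T = [1, 3] (x) [1, 1] (x) [6, 0] + [2, 3] (x) [1, 0] (x) [2, 3], so rank(T) ≤ 2.
These bounds meet, so rank(T) = 2.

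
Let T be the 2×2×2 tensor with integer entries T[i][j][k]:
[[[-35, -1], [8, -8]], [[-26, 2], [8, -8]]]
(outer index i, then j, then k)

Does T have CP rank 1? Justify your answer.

The mode-1 unfolding of T (rows indexed by i, columns by (j,k) = (0,0), (0,1), (1,0), (1,1)) is [[-35, -1, 8, -8], [-26, 2, 8, -8]].
There the 2×2 minor on rows i ∈ {0, 1}, columns (j,k) ∈ {(0,0), (0,1)} is det [[-35, -1], [-26, 2]] = -96 ≠ 0, so this unfolding has rank ≥ 2; CP rank is at least every unfolding rank, so rank(T) ≥ 2.
In particular rank(T) ≥ 2 > 1, so T is not rank-1.

No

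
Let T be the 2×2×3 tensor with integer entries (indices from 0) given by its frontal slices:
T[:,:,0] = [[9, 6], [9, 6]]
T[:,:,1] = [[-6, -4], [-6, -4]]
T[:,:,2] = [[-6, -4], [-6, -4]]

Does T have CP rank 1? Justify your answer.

If T = a ⊗ b ⊗ c then every fibre of T is a multiple of the corresponding factor, so read the factors off the fibres through the nonzero entry T[0,0,0] = 9.
The mode-1 fibre T[:,0,0] = [9, 9] gives a = [1, 1] (primitive direction); the mode-2 fibre T[0,:,0] = [9, 6] gives b = [3, 2]; then c[k] = T[0,0,k] / (a[0]·b[0]) = [9, -6, -6] / 3 = [3, -2, -2].
Expanding [1, 1] ⊗ [3, 2] ⊗ [3, -2, -2] reproduces all 12 entries of T, so T = [1, 1] ⊗ [3, 2] ⊗ [3, -2, -2] and rank(T) ≤ 1.
Equivalently every frontal slice T[:,:,k] is c[k] times the rank-1 matrix [1, 1] ⊗ [3, 2]. So T has rank 1 (it is nonzero).

Yes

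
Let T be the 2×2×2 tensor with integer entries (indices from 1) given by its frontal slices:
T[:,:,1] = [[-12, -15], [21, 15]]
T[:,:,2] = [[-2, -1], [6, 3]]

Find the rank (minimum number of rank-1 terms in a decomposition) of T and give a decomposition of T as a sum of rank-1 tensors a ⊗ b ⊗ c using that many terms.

Lower bound: the mode-3 unfolding of T (rows indexed by k, columns by (i,j) = (1,1), (1,2), (2,1), (2,2)) is [[-12, -15, 21, 15], [-2, -1, 6, 3]].
There the 2×2 minor on rows k ∈ {1, 2}, columns (i,j) ∈ {(1,1), (1,2)} is det [[-12, -15], [-2, -1]] = -18 ≠ 0, so this unfolding has rank ≥ 2; CP rank is at least every unfolding rank, so rank(T) ≥ 2. (This is only a lower bound: in general the CP rank may exceed every unfolding rank, so we still need to exhibit 2 rank-1 terms summing to T.)
Upper bound — finding two terms. Write S_k = T[:,:,k] for the frontal slices: S₁ = [[-12, -15], [21, 15]], S₂ = [[-2, -1], [6, 3]].
If T = a₁ ⊗ b₁ ⊗ c₁ + a₂ ⊗ b₂ ⊗ c₂ then each S_k = c₁[k]·a₁b₁ᵀ + c₂[k]·a₂b₂ᵀ. S₁ and S₂ are linearly independent, so a₁b₁ᵀ and a₂b₂ᵀ must span the same plane of matrices: they are the rank-1 matrices of the form x·S₁ + y·S₂.
det(x·S₁ + y·S₂) is 135·x² + 45·xy = 45·(3·x + y)(x), vanishing at (x:y) = (1:-3) and (0:1).
M₁ = S₁ − 3·S₂ = [[-6, -12], [3, 6]] = (-3)·[2, -1][1, 2]ᵀ and M₂ = S₂ = [[-2, -1], [6, 3]] = −[1, -3][2, 1]ᵀ, so take a₁ = [2, -1], b₁ = [1, 2], a₂ = [1, -3], b₂ = [2, 1].
Each slice is an integer combination of E₁ = a₁b₁ᵀ and E₂ = a₂b₂ᵀ: S₁ = −3·E₁ − 3·E₂, S₂ = −E₂; reading off coefficients, c₁ = [-3, 0] and c₂ = [-3, -1].
Hence T = [2, -1] ⊗ [1, 2] ⊗ [-3, 0] + [1, -3] ⊗ [2, 1] ⊗ [-3, -1], so rank(T) ≤ 2.
These bounds meet, so rank(T) = 2.
Check entry T[2,2,2] = 3: (-1)·(2)·(0) + (-3)·(1)·(-1) = 3.

rank(T) = 2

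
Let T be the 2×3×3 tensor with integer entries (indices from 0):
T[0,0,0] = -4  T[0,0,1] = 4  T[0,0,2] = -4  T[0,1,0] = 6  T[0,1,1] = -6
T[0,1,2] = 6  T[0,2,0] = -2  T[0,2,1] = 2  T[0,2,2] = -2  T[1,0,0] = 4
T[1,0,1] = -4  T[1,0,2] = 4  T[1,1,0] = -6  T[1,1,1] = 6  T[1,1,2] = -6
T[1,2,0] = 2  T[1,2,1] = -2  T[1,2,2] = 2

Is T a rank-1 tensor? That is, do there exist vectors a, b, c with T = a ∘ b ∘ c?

Yes

If T = a ∘ b ∘ c then every fibre of T is a multiple of the corresponding factor, so read the factors off the fibres through the nonzero entry T[0,0,0] = -4.
The mode-1 fibre T[:,0,0] = [-4, 4] gives a = [1, -1] (primitive direction); the mode-2 fibre T[0,:,0] = [-4, 6, -2] gives b = [2, -3, 1]; then c[k] = T[0,0,k] / (a[0]·b[0]) = [-4, 4, -4] / 2 = [-2, 2, -2].
Expanding [1, -1] ∘ [2, -3, 1] ∘ [-2, 2, -2] reproduces all 18 entries of T, so T = [1, -1] ∘ [2, -3, 1] ∘ [-2, 2, -2] and rank(T) ≤ 1.
Equivalently every frontal slice T[:,:,k] is c[k] times the rank-1 matrix [1, -1] ∘ [2, -3, 1]. So T has rank 1 (it is nonzero).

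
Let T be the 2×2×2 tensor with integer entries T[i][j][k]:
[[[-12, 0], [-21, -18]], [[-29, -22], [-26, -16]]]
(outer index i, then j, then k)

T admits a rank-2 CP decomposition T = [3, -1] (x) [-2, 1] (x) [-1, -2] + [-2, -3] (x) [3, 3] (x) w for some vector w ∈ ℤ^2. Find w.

w = [3, 2]

Subtract the known terms from T to get the rank-1 residual R = [-2, -3] (x) [3, 3] (x) w, so R[i,j,k] = a[i]·b[j]·w[k]. Pick indices with nonzero a[0]·b[0] = (-2)·(3) = -6. Only the fibre through (0,0,·) is needed: R[0,0,:] = T[0,0,:] − Σₗ aₗ[0]bₗ[0]cₗ = [-12, 0] − (3)·(-2)·[-1, -2] = [-18, -12]. Then w[k] = R[0,0,k] / -6 for each k, giving w = [-18, -12] / -6 = [3, 2].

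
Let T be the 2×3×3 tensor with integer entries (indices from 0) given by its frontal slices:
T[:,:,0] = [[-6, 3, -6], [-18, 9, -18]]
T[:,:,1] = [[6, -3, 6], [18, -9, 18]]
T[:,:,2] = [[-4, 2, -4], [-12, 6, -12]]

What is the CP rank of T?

1

Lower bound: T ≠ 0 (e.g. T[0,0,0] = -6), so rank(T) ≥ 1.
Upper bound: the mode-1 fibre T[:,0,0] = [-6, -18] gives a = [1, 3] (primitive direction); the mode-2 fibre T[0,:,0] = [-6, 3, -6] gives b = [2, -1, 2]; then c[k] = T[0,0,k] / (a[0]·b[0]) = [-6, 6, -4] / 2 = [-3, 3, -2].
Expanding [1, 3] ⊗ [2, -1, 2] ⊗ [-3, 3, -2] reproduces all 18 entries of T, so T = [1, 3] ⊗ [2, -1, 2] ⊗ [-3, 3, -2] and rank(T) ≤ 1.
These bounds meet, so rank(T) = 1.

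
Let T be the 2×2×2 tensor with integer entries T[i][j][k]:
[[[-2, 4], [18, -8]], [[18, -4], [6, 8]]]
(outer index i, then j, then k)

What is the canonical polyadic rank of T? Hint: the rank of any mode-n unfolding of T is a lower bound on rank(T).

2

Lower bound: the mode-2 unfolding of T (rows indexed by j, columns by (i,k) = (0,0), (0,1), (1,0), (1,1)) is [[-2, 4, 18, -4], [18, -8, 6, 8]].
There the 2×2 minor on rows j ∈ {0, 1}, columns (i,k) ∈ {(0,0), (0,1)} is det [[-2, 4], [18, -8]] = -56 ≠ 0, so this unfolding has rank ≥ 2; CP rank is at least every unfolding rank, so rank(T) ≥ 2. (Flattening ranks never certify an upper bound on CP rank; for that we must actually write T with 2 rank-1 terms.)
Upper bound — finding two terms. Write S_k = T[:,:,k] for the frontal slices: S₀ = [[-2, 18], [18, 6]], S₁ = [[4, -8], [-4, 8]].
If T = a₁ ⊗ b₁ ⊗ c₁ + a₂ ⊗ b₂ ⊗ c₂ then each S_k = c₁[k]·a₁b₁ᵀ + c₂[k]·a₂b₂ᵀ. S₀ and S₁ are linearly independent, so a₁b₁ᵀ and a₂b₂ᵀ must span the same plane of matrices: they are the rank-1 matrices of the form x·S₀ + y·S₁.
det(x·S₀ + y·S₁) is −336·x² + 224·xy = (-112)·(3·x − 2·y)(x), vanishing at (x:y) = (2:3) and (0:1).
M₁ = 2·S₀ + 3·S₁ = [[8, 12], [24, 36]] = 4·(1, 3)(2, 3)ᵀ and M₂ = S₁ = [[4, -8], [-4, 8]] = 4·(1, -1)(1, -2)ᵀ, so take a₁ = (1, 3), b₁ = (2, 3), a₂ = (1, -1), b₂ = (1, -2).
Each slice is an integer combination of E₁ = a₁b₁ᵀ and E₂ = a₂b₂ᵀ: S₀ = 2·E₁ − 6·E₂, S₁ = 4·E₂; reading off coefficients, c₁ = (2, 0) and c₂ = (-6, 4).
Hence T = (1, 3) ⊗ (2, 3) ⊗ (2, 0) + (1, -1) ⊗ (1, -2) ⊗ (-6, 4), so rank(T) ≤ 2.
These bounds meet, so rank(T) = 2.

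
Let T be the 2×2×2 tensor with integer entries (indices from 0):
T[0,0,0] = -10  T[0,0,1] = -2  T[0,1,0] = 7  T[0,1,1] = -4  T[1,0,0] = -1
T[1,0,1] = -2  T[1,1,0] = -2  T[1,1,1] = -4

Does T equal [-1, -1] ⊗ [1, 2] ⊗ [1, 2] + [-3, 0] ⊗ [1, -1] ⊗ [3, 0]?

Reconstruct entrywise from the claimed factors. For example, T[1,0,0] = -1 and Σₗ aₗ[1]bₗ[0]cₗ[0] = (-1)·(1)·(1) + (0)·(1)·(3) = -1; checking all 8 entries, every one matches. The claim holds.

Yes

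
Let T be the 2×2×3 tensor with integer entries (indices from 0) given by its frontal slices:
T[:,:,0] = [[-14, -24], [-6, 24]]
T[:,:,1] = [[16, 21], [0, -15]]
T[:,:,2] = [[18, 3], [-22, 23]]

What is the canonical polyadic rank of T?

2

Lower bound: the mode-1 unfolding of T (rows indexed by i, columns by (j,k) = (0,0), (0,1), (0,2), (1,0), (1,1), (1,2)) is [[-14, 16, 18, -24, 21, 3], [-6, 0, -22, 24, -15, 23]].
There the 2×2 minor on rows i ∈ {0, 1}, columns (j,k) ∈ {(0,0), (0,1)} is det [[-14, 16], [-6, 0]] = 96 ≠ 0, so this unfolding has rank ≥ 2; CP rank is at least every unfolding rank, so rank(T) ≥ 2. (Flattening ranks never certify an upper bound on CP rank; for that we must actually write T with 2 rank-1 terms.)
Upper bound — finding two terms. Write S_k = T[:,:,k] for the frontal slices: S₀ = [[-14, -24], [-6, 24]], S₁ = [[16, 21], [0, -15]], S₂ = [[18, 3], [-22, 23]].
If T = a₁ ⊗ b₁ ⊗ c₁ + a₂ ⊗ b₂ ⊗ c₂ then each S_k = c₁[k]·a₁b₁ᵀ + c₂[k]·a₂b₂ᵀ. S₀ and S₁ are linearly independent, so a₁b₁ᵀ and a₂b₂ᵀ must span the same plane of matrices: they are the rank-1 matrices of the form x·S₀ + y·S₁.
det(x·S₀ + y·S₁) is −480·x² + 720·xy − 240·y² = (-240)·(2·x − y)(x − y), vanishing at (x:y) = (1:2) and (1:1).
M₁ = S₀ + 2·S₁ = [[18, 18], [-6, -6]] = 6·(3, -1)(1, 1)ᵀ and M₂ = S₀ + S₁ = [[2, -3], [-6, 9]] = (1, -3)(2, -3)ᵀ, so take a₁ = (3, -1), b₁ = (1, 1), a₂ = (1, -3), b₂ = (2, -3).
Each slice is an integer combination of E₁ = a₁b₁ᵀ and E₂ = a₂b₂ᵀ: S₀ = −6·E₁ + 2·E₂, S₁ = 6·E₁ − E₂, S₂ = 4·E₁ + 3·E₂; reading off coefficients, c₁ = (-6, 6, 4) and c₂ = (2, -1, 3).
Hence T = (3, -1) ⊗ (1, 1) ⊗ (-6, 6, 4) + (1, -3) ⊗ (2, -3) ⊗ (2, -1, 3), so rank(T) ≤ 2.
These bounds meet, so rank(T) = 2.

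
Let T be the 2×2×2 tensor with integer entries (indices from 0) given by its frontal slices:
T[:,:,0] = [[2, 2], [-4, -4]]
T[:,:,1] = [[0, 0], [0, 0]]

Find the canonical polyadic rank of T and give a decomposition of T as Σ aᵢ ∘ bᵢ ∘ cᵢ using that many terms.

rank(T) = 1

Lower bound: T ≠ 0 (e.g. T[0,0,0] = 2), so rank(T) ≥ 1.
Upper bound: if T = a ∘ b ∘ c then every fibre of T is a multiple of the corresponding factor, so read the factors off the fibres through the nonzero entry T[0,0,0] = 2.
The mode-1 fibre T[:,0,0] = [2, -4] gives a = [1, -2] (primitive direction); the mode-2 fibre T[0,:,0] = [2, 2] gives b = [1, 1]; then c[k] = T[0,0,k] / (a[0]·b[0]) = [2, 0] / 1 = [2, 0].
Expanding [1, -2] ∘ [1, 1] ∘ [2, 0] reproduces all 8 entries of T, so T = [1, -2] ∘ [1, 1] ∘ [2, 0] and rank(T) ≤ 1.
These bounds meet, so rank(T) = 1.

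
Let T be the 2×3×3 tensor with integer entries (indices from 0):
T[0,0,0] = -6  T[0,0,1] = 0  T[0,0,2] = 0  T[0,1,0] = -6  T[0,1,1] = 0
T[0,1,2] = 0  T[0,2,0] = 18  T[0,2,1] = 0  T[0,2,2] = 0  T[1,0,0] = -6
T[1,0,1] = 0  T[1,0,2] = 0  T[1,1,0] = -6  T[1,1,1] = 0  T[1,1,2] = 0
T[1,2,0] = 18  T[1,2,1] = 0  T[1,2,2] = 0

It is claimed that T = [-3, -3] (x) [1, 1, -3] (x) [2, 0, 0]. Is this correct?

Reconstruct entrywise from the claimed factors. For example, T[1,1,1] = 0 and Σₗ aₗ[1]bₗ[1]cₗ[1] = (-3)·(1)·(0) = 0; checking all 18 entries, every one matches. The claim holds.

Yes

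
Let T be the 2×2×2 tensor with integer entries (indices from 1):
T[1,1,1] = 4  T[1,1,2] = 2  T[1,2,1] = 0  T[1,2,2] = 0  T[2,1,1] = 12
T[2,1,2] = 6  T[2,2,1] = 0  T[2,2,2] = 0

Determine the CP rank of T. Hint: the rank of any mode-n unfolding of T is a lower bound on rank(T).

1

Lower bound: T ≠ 0 (e.g. T[1,1,1] = 4), so rank(T) ≥ 1.
Upper bound: if T = a (x) b (x) c then every fibre of T is a multiple of the corresponding factor, so read the factors off the fibres through the nonzero entry T[1,1,1] = 4.
The mode-1 fibre T[:,1,1] = [4, 12] gives a = [1, 3] (primitive direction); the mode-2 fibre T[1,:,1] = [4, 0] gives b = [1, 0]; then c[k] = T[1,1,k] / (a[1]·b[1]) = [4, 2] / 1 = [4, 2].
Expanding [1, 3] (x) [1, 0] (x) [4, 2] reproduces all 8 entries of T, so T = [1, 3] (x) [1, 0] (x) [4, 2] and rank(T) ≤ 1.
These bounds meet, so rank(T) = 1.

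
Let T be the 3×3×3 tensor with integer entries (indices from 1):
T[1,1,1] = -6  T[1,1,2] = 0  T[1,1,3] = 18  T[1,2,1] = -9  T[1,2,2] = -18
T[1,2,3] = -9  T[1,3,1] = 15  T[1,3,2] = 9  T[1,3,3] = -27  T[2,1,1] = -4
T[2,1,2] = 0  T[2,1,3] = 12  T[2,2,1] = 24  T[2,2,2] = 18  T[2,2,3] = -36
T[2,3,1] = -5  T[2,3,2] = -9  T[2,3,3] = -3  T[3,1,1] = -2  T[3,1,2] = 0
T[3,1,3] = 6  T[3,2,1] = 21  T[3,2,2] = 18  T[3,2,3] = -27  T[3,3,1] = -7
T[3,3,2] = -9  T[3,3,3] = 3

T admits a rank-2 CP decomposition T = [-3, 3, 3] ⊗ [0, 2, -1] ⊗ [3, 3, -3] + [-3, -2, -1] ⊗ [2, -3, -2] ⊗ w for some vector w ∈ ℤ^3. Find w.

Subtract the known terms from T to get the rank-1 residual R = [-3, -2, -1] ⊗ [2, -3, -2] ⊗ w, so R[i,j,k] = a[i]·b[j]·w[k]. Pick indices with nonzero a[1]·b[1] = (-3)·(2) = -6. Only the fibre through (1,1,·) is needed: R[1,1,:] = T[1,1,:] − Σₗ aₗ[1]bₗ[1]cₗ = [-6, 0, 18] − (-3)·(0)·[3, 3, -3] = [-6, 0, 18]. Then w[k] = R[1,1,k] / -6 for each k, giving w = [-6, 0, 18] / -6 = [1, 0, -3].

w = [1, 0, -3]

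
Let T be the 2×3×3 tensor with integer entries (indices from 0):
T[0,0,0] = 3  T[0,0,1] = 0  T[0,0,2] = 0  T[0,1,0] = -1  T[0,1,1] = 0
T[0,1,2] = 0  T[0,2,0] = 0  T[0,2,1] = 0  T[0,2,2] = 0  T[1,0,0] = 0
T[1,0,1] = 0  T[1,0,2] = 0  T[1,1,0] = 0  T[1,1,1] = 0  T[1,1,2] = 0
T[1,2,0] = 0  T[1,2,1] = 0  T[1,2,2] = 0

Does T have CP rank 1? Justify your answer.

If T = a (x) b (x) c then every fibre of T is a multiple of the corresponding factor, so read the factors off the fibres through the nonzero entry T[0,0,0] = 3.
The mode-1 fibre T[:,0,0] = [3, 0] gives a = [1, 0] (primitive direction); the mode-2 fibre T[0,:,0] = [3, -1, 0] gives b = [3, -1, 0]; then c[k] = T[0,0,k] / (a[0]·b[0]) = [3, 0, 0] / 3 = [1, 0, 0].
Expanding [1, 0] (x) [3, -1, 0] (x) [1, 0, 0] reproduces all 18 entries of T, so T = [1, 0] (x) [3, -1, 0] (x) [1, 0, 0] and rank(T) ≤ 1.
Equivalently every frontal slice T[:,:,k] is c[k] times the rank-1 matrix [1, 0] (x) [3, -1, 0]. So T has rank 1 (it is nonzero).

Yes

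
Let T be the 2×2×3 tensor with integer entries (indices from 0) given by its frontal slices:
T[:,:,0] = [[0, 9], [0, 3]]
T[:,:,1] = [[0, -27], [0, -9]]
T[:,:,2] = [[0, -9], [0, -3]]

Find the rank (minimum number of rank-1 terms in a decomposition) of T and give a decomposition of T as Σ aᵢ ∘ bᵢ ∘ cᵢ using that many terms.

Lower bound: T ≠ 0 (e.g. T[0,1,0] = 9), so rank(T) ≥ 1.
Upper bound: if T = a ∘ b ∘ c then every fibre of T is a multiple of the corresponding factor, so read the factors off the fibres through the nonzero entry T[0,1,0] = 9.
The mode-1 fibre T[:,1,0] = [9, 3] gives a = [3, 1] (primitive direction); the mode-2 fibre T[0,:,0] = [0, 9] gives b = [0, 1]; then c[k] = T[0,1,k] / (a[0]·b[1]) = [9, -27, -9] / 3 = [3, -9, -3].
Expanding [3, 1] ∘ [0, 1] ∘ [3, -9, -3] reproduces all 12 entries of T, so T = [3, 1] ∘ [0, 1] ∘ [3, -9, -3] and rank(T) ≤ 1.
These bounds meet, so rank(T) = 1.

rank(T) = 1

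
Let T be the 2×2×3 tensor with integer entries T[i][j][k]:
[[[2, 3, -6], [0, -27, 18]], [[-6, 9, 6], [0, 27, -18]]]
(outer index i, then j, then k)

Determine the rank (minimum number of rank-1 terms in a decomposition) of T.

2

Lower bound: the mode-2 unfolding of T (rows indexed by j, columns by (i,k) = (0,0), (0,1), (0,2), (1,0), (1,1), (1,2)) is [[2, 3, -6, -6, 9, 6], [0, -27, 18, 0, 27, -18]].
There the 2×2 minor on rows j ∈ {0, 1}, columns (i,k) ∈ {(0,0), (0,1)} is det [[2, 3], [0, -27]] = -54 ≠ 0, so this unfolding has rank ≥ 2; CP rank is at least every unfolding rank, so rank(T) ≥ 2. (This is only a lower bound: in general the CP rank may exceed every unfolding rank, so we still need to exhibit 2 rank-1 terms summing to T.)
Upper bound — finding two terms. Write S_k = T[:,:,k] for the frontal slices: S₀ = [[2, 0], [-6, 0]], S₁ = [[3, -27], [9, 27]], S₂ = [[-6, 18], [6, -18]].
If T = a₁ ⊗ b₁ ⊗ c₁ + a₂ ⊗ b₂ ⊗ c₂ then each S_k = c₁[k]·a₁b₁ᵀ + c₂[k]·a₂b₂ᵀ. S₀ and S₁ are linearly independent, so a₁b₁ᵀ and a₂b₂ᵀ must span the same plane of matrices: they are the rank-1 matrices of the form x·S₀ + y·S₁.
det(x·S₀ + y·S₁) is −108·xy + 324·y² = (-108)·(x − 3·y)(y), vanishing at (x:y) = (3:1) and (1:0).
M₁ = 3·S₀ + S₁ = [[9, -27], [-9, 27]] = 9·[1, -1][1, -3]ᵀ and M₂ = S₀ = [[2, 0], [-6, 0]] = 2·[1, -3][1, 0]ᵀ, so take a₁ = [1, -1], b₁ = [1, -3], a₂ = [1, -3], b₂ = [1, 0].
Each slice is an integer combination of E₁ = a₁b₁ᵀ and E₂ = a₂b₂ᵀ: S₀ = 2·E₂, S₁ = 9·E₁ − 6·E₂, S₂ = −6·E₁; reading off coefficients, c₁ = [0, 9, -6] and c₂ = [2, -6, 0].
Hence T = [1, -1] ⊗ [1, -3] ⊗ [0, 9, -6] + [1, -3] ⊗ [1, 0] ⊗ [2, -6, 0], so rank(T) ≤ 2.
These bounds meet, so rank(T) = 2.
Check entry T[0,1,1] = -27: (1)·(-3)·(9) + (1)·(0)·(-6) = -27.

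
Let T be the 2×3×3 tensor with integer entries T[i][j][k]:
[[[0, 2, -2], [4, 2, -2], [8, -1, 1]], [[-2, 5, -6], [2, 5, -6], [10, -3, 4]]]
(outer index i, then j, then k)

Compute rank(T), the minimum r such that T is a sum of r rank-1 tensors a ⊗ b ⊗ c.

3

Lower bound: the mode-2 unfolding of T (rows indexed by j, columns by (i,k) = (0,0), (0,1), (0,2), (1,0), (1,1), (1,2)) is [[0, 2, -2, -2, 5, -6], [4, 2, -2, 2, 5, -6], [8, -1, 1, 10, -3, 4]].
There the 3×3 minor on rows j ∈ {0, 1, 2}, columns (i,k) ∈ {(0,0), (0,1), (1,0)} is det [[0, 2, -2], [4, 2, 2], [8, -1, 10]] = -8 ≠ 0, so this unfolding has rank ≥ 3; CP rank is at least every unfolding rank, so rank(T) ≥ 3. (This is only a lower bound: in general the CP rank may exceed every unfolding rank, so we still need to exhibit 3 rank-1 terms summing to T.)
Upper bound: T is a sum of 3 rank-1 terms, T = [0, 1] ⊗ [1, 1, -1] ⊗ [-2, 1, -2] + [1, 1] ⊗ [0, 1, 2] ⊗ [4, 0, 0] + [1, 2] ⊗ [2, 2, -1] ⊗ [0, 1, -1] (one valid choice — decompositions are not unique — normalised so each a, b is primitive with positive first nonzero entry; check it by expanding all entries), so rank(T) ≤ 3.
These bounds meet, so rank(T) = 3.
Check entry T[1,1,1] = 5: (1)·(1)·(1) + (1)·(1)·(0) + (2)·(2)·(1) = 5.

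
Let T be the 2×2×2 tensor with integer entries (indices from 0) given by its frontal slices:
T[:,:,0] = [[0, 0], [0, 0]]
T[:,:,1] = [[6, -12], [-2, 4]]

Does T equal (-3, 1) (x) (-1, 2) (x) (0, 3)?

No

Reconstruct entry (0,0,1) from the claimed factors: Σₗ aₗ[0]bₗ[0]cₗ[1] = (-3)·(-1)·(3) = 9, but T[0,0,1] = 6. The claim is false.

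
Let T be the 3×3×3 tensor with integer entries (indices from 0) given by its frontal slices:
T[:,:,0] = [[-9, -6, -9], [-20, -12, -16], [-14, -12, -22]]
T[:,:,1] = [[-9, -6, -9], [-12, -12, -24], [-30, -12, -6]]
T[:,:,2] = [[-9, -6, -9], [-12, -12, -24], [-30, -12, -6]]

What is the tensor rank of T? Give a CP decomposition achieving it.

Lower bound: the mode-3 unfolding of T (rows indexed by k, columns by (i,j) = (0,0), (0,1), (0,2), (1,0), (1,1), (1,2), (2,0), (2,1), (2,2)) is [[-9, -6, -9, -20, -12, -16, -14, -12, -22], [-9, -6, -9, -12, -12, -24, -30, -12, -6], [-9, -6, -9, -12, -12, -24, -30, -12, -6]].
There the 2×2 minor on rows k ∈ {0, 1}, columns (i,j) ∈ {(0,0), (1,0)} is det [[-9, -20], [-9, -12]] = -72 ≠ 0, so this unfolding has rank ≥ 2; CP rank is at least every unfolding rank, so rank(T) ≥ 2. (Flattening ranks never certify an upper bound on CP rank; for that we must actually write T with 2 rank-1 terms.)
Upper bound — finding two terms. Write S_k = T[:,:,k] for the frontal slices: S₀ = [[-9, -6, -9], [-20, -12, -16], [-14, -12, -22]], S₁ = [[-9, -6, -9], [-12, -12, -24], [-30, -12, -6]], S₂ = [[-9, -6, -9], [-12, -12, -24], [-30, -12, -6]].
If T = a₁ (x) b₁ (x) c₁ + a₂ (x) b₂ (x) c₂ then each S_k = c₁[k]·a₁b₁ᵀ + c₂[k]·a₂b₂ᵀ. S₀ and S₁ are linearly independent, so a₁b₁ᵀ and a₂b₂ᵀ must span the same plane of matrices: they are the rank-1 matrices of the form x·S₀ + y·S₁.
The 2×2 minor of x·S₀ + y·S₁ on rows {0,1}, columns {0,1} is −12·x² + 24·xy + 36·y² = (-12)·(x − 3·y)(x + y), vanishing at (x:y) = (3:1) and (1:-1).
M₁ = 3·S₀ + S₁ = [[-36, -24, -36], [-72, -48, -72], [-72, -48, -72]] = (-12)·[1, 2, 2][3, 2, 3]ᵀ and M₂ = S₀ − S₁ = [[0, 0, 0], [-8, 0, 8], [16, 0, -16]] = (-8)·[0, 1, -2][1, 0, -1]ᵀ, so take a₁ = [1, 2, 2], b₁ = [3, 2, 3], a₂ = [0, 1, -2], b₂ = [1, 0, -1].
Each slice is an integer combination of E₁ = a₁b₁ᵀ and E₂ = a₂b₂ᵀ: S₀ = −3·E₁ − 2·E₂, S₁ = −3·E₁ + 6·E₂, S₂ = −3·E₁ + 6·E₂; reading off coefficients, c₁ = [-3, -3, -3] and c₂ = [-2, 6, 6].
Hence T = [1, 2, 2] (x) [3, 2, 3] (x) [-3, -3, -3] + [0, 1, -2] (x) [1, 0, -1] (x) [-2, 6, 6], so rank(T) ≤ 2.
These bounds meet, so rank(T) = 2.
Check entry T[0,2,0] = -9: (1)·(3)·(-3) + (0)·(-1)·(-2) = -9.

rank(T) = 2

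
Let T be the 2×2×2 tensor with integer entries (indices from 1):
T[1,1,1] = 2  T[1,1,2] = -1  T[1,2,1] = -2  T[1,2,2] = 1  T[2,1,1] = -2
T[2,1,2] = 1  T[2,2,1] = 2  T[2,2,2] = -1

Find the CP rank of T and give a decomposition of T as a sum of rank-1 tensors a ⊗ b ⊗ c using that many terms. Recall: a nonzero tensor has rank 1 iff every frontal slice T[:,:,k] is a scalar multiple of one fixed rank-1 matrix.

Lower bound: T ≠ 0 (e.g. T[1,1,1] = 2), so rank(T) ≥ 1.
Upper bound: if T = a ⊗ b ⊗ c then every fibre of T is a multiple of the corresponding factor, so read the factors off the fibres through the nonzero entry T[1,1,1] = 2.
The mode-1 fibre T[:,1,1] = [2, -2] gives a = [1, -1] (primitive direction); the mode-2 fibre T[1,:,1] = [2, -2] gives b = [1, -1]; then c[k] = T[1,1,k] / (a[1]·b[1]) = [2, -1] / 1 = [2, -1].
Expanding [1, -1] ⊗ [1, -1] ⊗ [2, -1] reproduces all 8 entries of T, so T = [1, -1] ⊗ [1, -1] ⊗ [2, -1] and rank(T) ≤ 1.
These bounds meet, so rank(T) = 1.
Check entry T[1,1,2] = -1: (1)·(1)·(-1) = -1.

rank(T) = 1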